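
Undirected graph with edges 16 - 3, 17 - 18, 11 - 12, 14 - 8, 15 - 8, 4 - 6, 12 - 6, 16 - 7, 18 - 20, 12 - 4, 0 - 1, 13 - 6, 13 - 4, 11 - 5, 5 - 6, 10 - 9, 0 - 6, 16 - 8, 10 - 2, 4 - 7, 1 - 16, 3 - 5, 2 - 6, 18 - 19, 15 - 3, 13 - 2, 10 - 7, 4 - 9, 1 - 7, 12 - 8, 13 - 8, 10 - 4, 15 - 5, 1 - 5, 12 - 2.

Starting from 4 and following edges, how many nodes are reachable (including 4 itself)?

17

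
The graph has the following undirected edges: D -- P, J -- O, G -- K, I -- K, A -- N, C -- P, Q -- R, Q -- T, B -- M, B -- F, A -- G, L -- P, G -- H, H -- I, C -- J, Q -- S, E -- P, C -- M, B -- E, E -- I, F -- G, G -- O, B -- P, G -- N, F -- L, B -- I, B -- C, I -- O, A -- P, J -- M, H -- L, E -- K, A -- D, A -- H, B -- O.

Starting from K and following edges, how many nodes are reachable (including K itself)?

BFS from K visits: K, I, G, E, O, H, B, N, F, A, P, J, L, M, C, D
Reachable nodes: 16 of 20 total.

16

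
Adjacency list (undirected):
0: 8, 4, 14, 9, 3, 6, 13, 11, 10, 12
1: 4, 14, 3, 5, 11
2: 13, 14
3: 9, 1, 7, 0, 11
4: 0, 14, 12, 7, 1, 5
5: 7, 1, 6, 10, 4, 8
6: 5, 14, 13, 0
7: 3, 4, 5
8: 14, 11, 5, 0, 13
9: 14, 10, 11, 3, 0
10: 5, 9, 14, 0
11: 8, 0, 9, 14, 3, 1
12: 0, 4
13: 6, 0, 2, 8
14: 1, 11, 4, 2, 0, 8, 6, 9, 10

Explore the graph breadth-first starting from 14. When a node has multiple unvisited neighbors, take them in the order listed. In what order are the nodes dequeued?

Visit 14; enqueue 1, 11, 4, 2, 0, 8, 6, 9, 10 → queue [1, 11, 4, 2, 0, 8, 6, 9, 10]
Visit 1; enqueue 3, 5 → queue [11, 4, 2, 0, 8, 6, 9, 10, 3, 5]
Visit 11 → queue [4, 2, 0, 8, 6, 9, 10, 3, 5]
Visit 4; enqueue 12, 7 → queue [2, 0, 8, 6, 9, 10, 3, 5, 12, 7]
Visit 2; enqueue 13 → queue [0, 8, 6, 9, 10, 3, 5, 12, 7, 13]
Visit 0 → queue [8, 6, 9, 10, 3, 5, 12, 7, 13]
Visit 8 → queue [6, 9, 10, 3, 5, 12, 7, 13]
Visit 6 → queue [9, 10, 3, 5, 12, 7, 13]
Visit 9 → queue [10, 3, 5, 12, 7, 13]
Visit 10 → queue [3, 5, 12, 7, 13]
Visit 3 → queue [5, 12, 7, 13]
Visit 5 → queue [12, 7, 13]
Visit 12 → queue [7, 13]
Visit 7 → queue [13]
Visit 13 → queue []

14, 1, 11, 4, 2, 0, 8, 6, 9, 10, 3, 5, 12, 7, 13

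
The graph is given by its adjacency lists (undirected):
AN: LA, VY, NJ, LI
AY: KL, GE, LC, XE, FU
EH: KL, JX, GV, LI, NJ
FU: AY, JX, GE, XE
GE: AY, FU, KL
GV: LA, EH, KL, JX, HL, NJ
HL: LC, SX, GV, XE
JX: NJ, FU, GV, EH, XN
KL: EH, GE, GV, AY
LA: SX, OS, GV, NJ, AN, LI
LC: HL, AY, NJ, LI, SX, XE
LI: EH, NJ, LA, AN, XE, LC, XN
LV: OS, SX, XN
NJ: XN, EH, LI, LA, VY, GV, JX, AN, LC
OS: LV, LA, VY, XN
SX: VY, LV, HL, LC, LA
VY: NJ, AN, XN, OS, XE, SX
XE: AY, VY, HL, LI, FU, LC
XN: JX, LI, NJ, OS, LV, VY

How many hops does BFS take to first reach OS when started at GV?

Level 0: GV
Level 1: EH, HL, JX, KL, LA, NJ
Level 2: AN, AY, FU, GE, LC, LI, OS, SX, VY, XE, XN
Level 3: LV
OS first appears at level 2.

2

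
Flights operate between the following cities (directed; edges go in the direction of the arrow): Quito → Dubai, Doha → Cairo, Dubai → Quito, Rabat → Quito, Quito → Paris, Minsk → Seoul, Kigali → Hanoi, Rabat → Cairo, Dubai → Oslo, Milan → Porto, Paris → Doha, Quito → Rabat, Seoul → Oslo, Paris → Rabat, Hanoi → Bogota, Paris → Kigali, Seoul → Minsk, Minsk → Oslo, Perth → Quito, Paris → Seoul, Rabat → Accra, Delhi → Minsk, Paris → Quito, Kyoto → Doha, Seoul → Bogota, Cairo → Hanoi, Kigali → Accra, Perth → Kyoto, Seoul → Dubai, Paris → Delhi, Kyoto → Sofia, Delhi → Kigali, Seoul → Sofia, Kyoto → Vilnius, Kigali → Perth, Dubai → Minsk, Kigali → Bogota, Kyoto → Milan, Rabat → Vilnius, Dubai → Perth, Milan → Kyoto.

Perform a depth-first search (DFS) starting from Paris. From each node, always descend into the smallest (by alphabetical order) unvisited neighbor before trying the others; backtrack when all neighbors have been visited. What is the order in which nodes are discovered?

Visit Paris
Paris → Delhi
Delhi → Kigali
Kigali → Accra
Kigali → Bogota
Kigali → Hanoi
Kigali → Perth
Perth → Kyoto
Kyoto → Doha
Doha → Cairo
Kyoto → Milan
Milan → Porto
Kyoto → Sofia
Kyoto → Vilnius
Perth → Quito
Quito → Dubai
Dubai → Minsk
Minsk → Oslo
Minsk → Seoul
Quito → Rabat

Paris -> Delhi -> Kigali -> Accra -> Bogota -> Hanoi -> Perth -> Kyoto -> Doha -> Cairo -> Milan -> Porto -> Sofia -> Vilnius -> Quito -> Dubai -> Minsk -> Oslo -> Seoul -> Rabat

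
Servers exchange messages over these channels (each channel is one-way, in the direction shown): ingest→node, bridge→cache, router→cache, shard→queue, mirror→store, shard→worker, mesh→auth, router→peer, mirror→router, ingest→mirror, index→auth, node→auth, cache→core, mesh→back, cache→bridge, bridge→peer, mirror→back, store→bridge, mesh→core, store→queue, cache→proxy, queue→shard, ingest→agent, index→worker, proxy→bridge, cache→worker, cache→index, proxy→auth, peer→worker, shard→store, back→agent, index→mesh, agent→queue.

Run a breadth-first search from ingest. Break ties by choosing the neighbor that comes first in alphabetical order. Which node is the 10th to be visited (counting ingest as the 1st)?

Visit ingest; enqueue agent, mirror, node → queue [agent, mirror, node]
Visit agent; enqueue queue → queue [mirror, node, queue]
Visit mirror; enqueue back, router, store → queue [node, queue, back, router, store]
Visit node; enqueue auth → queue [queue, back, router, store, auth]
Visit queue; enqueue shard → queue [back, router, store, auth, shard]
Visit back → queue [router, store, auth, shard]
Visit router; enqueue cache, peer → queue [store, auth, shard, cache, peer]
Visit store; enqueue bridge → queue [auth, shard, cache, peer, bridge]
Visit auth → queue [shard, cache, peer, bridge]
Visit shard; enqueue worker → queue [cache, peer, bridge, worker]
Visit cache; enqueue core, index, proxy → queue [peer, bridge, worker, core, index, proxy]
Visit peer → queue [bridge, worker, core, index, proxy]
Visit bridge → queue [worker, core, index, proxy]
Visit worker → queue [core, index, proxy]
Visit core → queue [index, proxy]
Visit index; enqueue mesh → queue [proxy, mesh]
Visit proxy → queue [mesh]
Visit mesh → queue []

Visit order: ingest, agent, mirror, node, queue, back, router, store, auth, shard, cache, peer, bridge, worker, core, index, proxy, mesh

shard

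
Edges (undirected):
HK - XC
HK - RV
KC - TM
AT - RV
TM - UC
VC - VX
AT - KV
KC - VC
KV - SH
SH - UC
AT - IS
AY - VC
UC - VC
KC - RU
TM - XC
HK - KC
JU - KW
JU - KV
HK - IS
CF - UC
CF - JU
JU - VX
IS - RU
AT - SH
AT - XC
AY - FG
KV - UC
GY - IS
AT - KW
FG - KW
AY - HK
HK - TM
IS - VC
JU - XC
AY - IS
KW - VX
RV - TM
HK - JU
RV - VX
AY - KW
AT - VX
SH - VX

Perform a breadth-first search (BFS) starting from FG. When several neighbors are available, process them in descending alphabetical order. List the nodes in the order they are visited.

Visit FG; enqueue KW, AY → queue [KW, AY]
Visit KW; enqueue VX, JU, AT → queue [AY, VX, JU, AT]
Visit AY; enqueue VC, IS, HK → queue [VX, JU, AT, VC, IS, HK]
Visit VX; enqueue SH, RV → queue [JU, AT, VC, IS, HK, SH, RV]
Visit JU; enqueue XC, KV, CF → queue [AT, VC, IS, HK, SH, RV, XC, KV, CF]
Visit AT → queue [VC, IS, HK, SH, RV, XC, KV, CF]
Visit VC; enqueue UC, KC → queue [IS, HK, SH, RV, XC, KV, CF, UC, KC]
Visit IS; enqueue RU, GY → queue [HK, SH, RV, XC, KV, CF, UC, KC, RU, GY]
Visit HK; enqueue TM → queue [SH, RV, XC, KV, CF, UC, KC, RU, GY, TM]
Visit SH → queue [RV, XC, KV, CF, UC, KC, RU, GY, TM]
Visit RV → queue [XC, KV, CF, UC, KC, RU, GY, TM]
Visit XC → queue [KV, CF, UC, KC, RU, GY, TM]
Visit KV → queue [CF, UC, KC, RU, GY, TM]
Visit CF → queue [UC, KC, RU, GY, TM]
Visit UC → queue [KC, RU, GY, TM]
Visit KC → queue [RU, GY, TM]
Visit RU → queue [GY, TM]
Visit GY → queue [TM]
Visit TM → queue []

FG KW AY VX JU AT VC IS HK SH RV XC KV CF UC KC RU GY TM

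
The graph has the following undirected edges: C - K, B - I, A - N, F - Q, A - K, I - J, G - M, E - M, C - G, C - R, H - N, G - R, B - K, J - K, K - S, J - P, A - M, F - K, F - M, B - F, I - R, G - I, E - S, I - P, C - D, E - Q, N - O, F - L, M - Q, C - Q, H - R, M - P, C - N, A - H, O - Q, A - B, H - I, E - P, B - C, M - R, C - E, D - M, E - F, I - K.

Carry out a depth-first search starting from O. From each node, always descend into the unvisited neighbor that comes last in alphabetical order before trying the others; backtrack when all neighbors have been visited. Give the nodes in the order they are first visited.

Visit O
O → Q
Q → M
M → R
R → I
I → P
P → J
J → K
K → S
S → E
E → F
F → L
F → B
B → C
C → N
N → H
H → A
C → G
C → D

O -> Q -> M -> R -> I -> P -> J -> K -> S -> E -> F -> L -> B -> C -> N -> H -> A -> G -> D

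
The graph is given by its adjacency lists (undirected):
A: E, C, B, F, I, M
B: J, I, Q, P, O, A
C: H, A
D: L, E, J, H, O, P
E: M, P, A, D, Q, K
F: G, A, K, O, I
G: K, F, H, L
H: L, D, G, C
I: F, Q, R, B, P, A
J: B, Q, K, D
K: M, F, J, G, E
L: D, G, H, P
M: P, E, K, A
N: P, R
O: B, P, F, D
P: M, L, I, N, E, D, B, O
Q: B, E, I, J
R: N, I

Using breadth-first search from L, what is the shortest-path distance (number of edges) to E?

2

Level 0: L
Level 1: D, G, H, P
Level 2: B, C, E, F, I, J, K, M, N, O
Level 3: A, Q, R
E first appears at level 2.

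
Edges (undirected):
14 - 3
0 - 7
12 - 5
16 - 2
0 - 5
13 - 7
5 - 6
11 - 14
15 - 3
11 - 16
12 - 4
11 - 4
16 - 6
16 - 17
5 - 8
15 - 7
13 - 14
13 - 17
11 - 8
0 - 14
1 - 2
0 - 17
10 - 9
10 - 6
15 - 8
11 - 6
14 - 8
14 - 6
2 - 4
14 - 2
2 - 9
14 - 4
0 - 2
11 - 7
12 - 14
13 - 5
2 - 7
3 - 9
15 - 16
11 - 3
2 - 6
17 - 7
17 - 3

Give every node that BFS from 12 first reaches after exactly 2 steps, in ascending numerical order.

0, 2, 3, 6, 8, 11, 13

Level 0: 12
Level 1: 4, 5, 14
Level 2: 0, 2, 3, 6, 8, 11, 13
Level 3: 1, 7, 9, 10, 15, 16, 17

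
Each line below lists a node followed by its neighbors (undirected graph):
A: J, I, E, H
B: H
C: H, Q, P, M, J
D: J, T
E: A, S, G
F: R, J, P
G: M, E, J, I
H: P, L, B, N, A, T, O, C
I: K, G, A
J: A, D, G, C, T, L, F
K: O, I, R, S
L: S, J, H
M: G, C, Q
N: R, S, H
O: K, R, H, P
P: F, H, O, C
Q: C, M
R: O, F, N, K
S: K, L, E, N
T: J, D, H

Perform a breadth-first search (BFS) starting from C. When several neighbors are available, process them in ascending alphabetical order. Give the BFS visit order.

C → H → J → M → P → Q → A → B → L → N → O → T → D → F → G → E → I → S → R → K

Visit C; enqueue H, J, M, P, Q → queue [H, J, M, P, Q]
Visit H; enqueue A, B, L, N, O, T → queue [J, M, P, Q, A, B, L, N, O, T]
Visit J; enqueue D, F, G → queue [M, P, Q, A, B, L, N, O, T, D, F, G]
Visit M → queue [P, Q, A, B, L, N, O, T, D, F, G]
Visit P → queue [Q, A, B, L, N, O, T, D, F, G]
Visit Q → queue [A, B, L, N, O, T, D, F, G]
Visit A; enqueue E, I → queue [B, L, N, O, T, D, F, G, E, I]
Visit B → queue [L, N, O, T, D, F, G, E, I]
Visit L; enqueue S → queue [N, O, T, D, F, G, E, I, S]
Visit N; enqueue R → queue [O, T, D, F, G, E, I, S, R]
Visit O; enqueue K → queue [T, D, F, G, E, I, S, R, K]
Visit T → queue [D, F, G, E, I, S, R, K]
Visit D → queue [F, G, E, I, S, R, K]
Visit F → queue [G, E, I, S, R, K]
Visit G → queue [E, I, S, R, K]
Visit E → queue [I, S, R, K]
Visit I → queue [S, R, K]
Visit S → queue [R, K]
Visit R → queue [K]
Visit K → queue []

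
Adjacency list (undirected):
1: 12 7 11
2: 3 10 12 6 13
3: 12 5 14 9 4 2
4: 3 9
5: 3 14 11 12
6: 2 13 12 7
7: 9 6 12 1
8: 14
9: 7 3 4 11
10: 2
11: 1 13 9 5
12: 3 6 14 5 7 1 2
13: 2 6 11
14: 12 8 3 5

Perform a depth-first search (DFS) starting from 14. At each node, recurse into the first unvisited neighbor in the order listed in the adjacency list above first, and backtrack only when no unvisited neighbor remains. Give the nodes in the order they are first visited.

Visit 14
14 → 12
12 → 3
3 → 5
5 → 11
11 → 1
1 → 7
7 → 9
9 → 4
7 → 6
6 → 2
2 → 10
2 → 13
14 → 8

14 12 3 5 11 1 7 9 4 6 2 10 13 8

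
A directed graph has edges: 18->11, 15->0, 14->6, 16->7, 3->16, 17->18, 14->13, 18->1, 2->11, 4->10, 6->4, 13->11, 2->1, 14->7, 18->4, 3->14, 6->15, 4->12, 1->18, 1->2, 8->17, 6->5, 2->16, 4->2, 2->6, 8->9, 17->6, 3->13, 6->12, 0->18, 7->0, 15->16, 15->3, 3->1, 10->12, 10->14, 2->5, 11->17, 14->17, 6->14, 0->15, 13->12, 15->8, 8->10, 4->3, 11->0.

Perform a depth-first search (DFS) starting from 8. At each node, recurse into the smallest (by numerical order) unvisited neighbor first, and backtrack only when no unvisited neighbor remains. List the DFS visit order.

Visit 8
8 → 9
8 → 10
10 → 12
10 → 14
14 → 6
6 → 4
4 → 2
2 → 1
1 → 18
18 → 11
11 → 0
0 → 15
15 → 3
3 → 13
3 → 16
16 → 7
11 → 17
2 → 5

8 → 9 → 10 → 12 → 14 → 6 → 4 → 2 → 1 → 18 → 11 → 0 → 15 → 3 → 13 → 16 → 7 → 17 → 5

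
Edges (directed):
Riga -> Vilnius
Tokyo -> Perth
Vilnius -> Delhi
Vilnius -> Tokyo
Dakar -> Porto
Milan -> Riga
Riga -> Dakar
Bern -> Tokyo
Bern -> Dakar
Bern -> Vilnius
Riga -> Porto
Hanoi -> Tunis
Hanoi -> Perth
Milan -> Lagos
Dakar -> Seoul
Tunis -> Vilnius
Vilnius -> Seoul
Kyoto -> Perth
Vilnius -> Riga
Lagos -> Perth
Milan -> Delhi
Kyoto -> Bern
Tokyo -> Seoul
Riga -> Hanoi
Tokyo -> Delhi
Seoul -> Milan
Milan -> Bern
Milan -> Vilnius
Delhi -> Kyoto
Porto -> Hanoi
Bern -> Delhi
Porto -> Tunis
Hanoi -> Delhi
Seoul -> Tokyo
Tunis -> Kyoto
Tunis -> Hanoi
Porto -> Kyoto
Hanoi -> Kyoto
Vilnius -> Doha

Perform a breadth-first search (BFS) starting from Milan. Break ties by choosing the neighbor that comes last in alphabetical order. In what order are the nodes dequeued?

Visit Milan; enqueue Vilnius, Riga, Lagos, Delhi, Bern → queue [Vilnius, Riga, Lagos, Delhi, Bern]
Visit Vilnius; enqueue Tokyo, Seoul, Doha → queue [Riga, Lagos, Delhi, Bern, Tokyo, Seoul, Doha]
Visit Riga; enqueue Porto, Hanoi, Dakar → queue [Lagos, Delhi, Bern, Tokyo, Seoul, Doha, Porto, Hanoi, Dakar]
Visit Lagos; enqueue Perth → queue [Delhi, Bern, Tokyo, Seoul, Doha, Porto, Hanoi, Dakar, Perth]
Visit Delhi; enqueue Kyoto → queue [Bern, Tokyo, Seoul, Doha, Porto, Hanoi, Dakar, Perth, Kyoto]
Visit Bern → queue [Tokyo, Seoul, Doha, Porto, Hanoi, Dakar, Perth, Kyoto]
Visit Tokyo → queue [Seoul, Doha, Porto, Hanoi, Dakar, Perth, Kyoto]
Visit Seoul → queue [Doha, Porto, Hanoi, Dakar, Perth, Kyoto]
Visit Doha → queue [Porto, Hanoi, Dakar, Perth, Kyoto]
Visit Porto; enqueue Tunis → queue [Hanoi, Dakar, Perth, Kyoto, Tunis]
Visit Hanoi → queue [Dakar, Perth, Kyoto, Tunis]
Visit Dakar → queue [Perth, Kyoto, Tunis]
Visit Perth → queue [Kyoto, Tunis]
Visit Kyoto → queue [Tunis]
Visit Tunis → queue []

Milan -> Vilnius -> Riga -> Lagos -> Delhi -> Bern -> Tokyo -> Seoul -> Doha -> Porto -> Hanoi -> Dakar -> Perth -> Kyoto -> Tunis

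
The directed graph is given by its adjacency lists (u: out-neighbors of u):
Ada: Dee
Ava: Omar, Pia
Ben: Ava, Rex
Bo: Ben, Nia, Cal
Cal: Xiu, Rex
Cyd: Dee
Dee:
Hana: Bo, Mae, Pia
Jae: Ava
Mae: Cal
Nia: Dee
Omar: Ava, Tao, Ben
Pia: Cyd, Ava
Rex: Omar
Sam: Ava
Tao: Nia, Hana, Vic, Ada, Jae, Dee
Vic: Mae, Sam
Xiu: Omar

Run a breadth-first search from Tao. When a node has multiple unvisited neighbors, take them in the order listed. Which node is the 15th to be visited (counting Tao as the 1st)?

Cyd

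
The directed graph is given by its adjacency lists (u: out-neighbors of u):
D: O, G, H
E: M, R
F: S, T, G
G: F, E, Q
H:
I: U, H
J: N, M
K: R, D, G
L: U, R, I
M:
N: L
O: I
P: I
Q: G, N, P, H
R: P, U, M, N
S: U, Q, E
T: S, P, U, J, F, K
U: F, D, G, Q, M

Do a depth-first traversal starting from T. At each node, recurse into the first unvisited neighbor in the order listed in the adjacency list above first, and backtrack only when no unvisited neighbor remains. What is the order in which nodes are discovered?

T, S, U, F, G, E, M, R, P, I, H, N, L, Q, D, O, J, K

Visit T
T → S
S → U
U → F
F → G
G → E
E → M
E → R
R → P
P → I
I → H
R → N
N → L
G → Q
U → D
D → O
T → J
T → K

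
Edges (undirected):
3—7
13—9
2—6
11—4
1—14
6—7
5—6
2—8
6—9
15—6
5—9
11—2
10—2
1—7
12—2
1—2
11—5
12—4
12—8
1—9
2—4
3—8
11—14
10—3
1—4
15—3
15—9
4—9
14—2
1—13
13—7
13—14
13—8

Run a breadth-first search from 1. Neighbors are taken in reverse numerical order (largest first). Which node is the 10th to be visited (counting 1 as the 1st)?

15

Visit 1; enqueue 14, 13, 9, 7, 4, 2 → queue [14, 13, 9, 7, 4, 2]
Visit 14; enqueue 11 → queue [13, 9, 7, 4, 2, 11]
Visit 13; enqueue 8 → queue [9, 7, 4, 2, 11, 8]
Visit 9; enqueue 15, 6, 5 → queue [7, 4, 2, 11, 8, 15, 6, 5]
Visit 7; enqueue 3 → queue [4, 2, 11, 8, 15, 6, 5, 3]
Visit 4; enqueue 12 → queue [2, 11, 8, 15, 6, 5, 3, 12]
Visit 2; enqueue 10 → queue [11, 8, 15, 6, 5, 3, 12, 10]
Visit 11 → queue [8, 15, 6, 5, 3, 12, 10]
Visit 8 → queue [15, 6, 5, 3, 12, 10]
Visit 15 → queue [6, 5, 3, 12, 10]
Visit 6 → queue [5, 3, 12, 10]
Visit 5 → queue [3, 12, 10]
Visit 3 → queue [12, 10]
Visit 12 → queue [10]
Visit 10 → queue []

Visit order: 1, 14, 13, 9, 7, 4, 2, 11, 8, 15, 6, 5, 3, 12, 10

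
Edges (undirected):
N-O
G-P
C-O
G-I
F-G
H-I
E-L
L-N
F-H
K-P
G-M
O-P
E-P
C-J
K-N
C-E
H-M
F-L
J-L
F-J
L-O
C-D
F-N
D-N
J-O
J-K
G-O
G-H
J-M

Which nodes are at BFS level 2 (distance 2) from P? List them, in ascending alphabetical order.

Level 0: P
Level 1: E, G, K, O
Level 2: C, F, H, I, J, L, M, N
Level 3: D

C, F, H, I, J, L, M, N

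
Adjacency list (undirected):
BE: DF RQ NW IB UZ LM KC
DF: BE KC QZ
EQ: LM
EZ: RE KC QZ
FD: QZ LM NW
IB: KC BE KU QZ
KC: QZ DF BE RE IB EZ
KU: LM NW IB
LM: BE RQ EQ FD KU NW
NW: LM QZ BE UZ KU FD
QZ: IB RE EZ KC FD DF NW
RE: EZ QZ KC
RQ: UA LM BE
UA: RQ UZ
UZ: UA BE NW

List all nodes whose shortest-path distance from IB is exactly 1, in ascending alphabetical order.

Level 0: IB
Level 1: BE, KC, KU, QZ
Level 2: DF, EZ, FD, LM, NW, RE, RQ, UZ
Level 3: EQ, UA

BE, KC, KU, QZ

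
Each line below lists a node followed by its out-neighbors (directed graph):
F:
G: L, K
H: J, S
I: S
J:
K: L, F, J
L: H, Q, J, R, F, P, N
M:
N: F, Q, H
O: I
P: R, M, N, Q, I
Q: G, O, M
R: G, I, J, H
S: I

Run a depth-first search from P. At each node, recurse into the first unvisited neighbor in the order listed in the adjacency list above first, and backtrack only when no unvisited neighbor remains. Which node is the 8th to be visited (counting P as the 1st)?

Visit P
P → R
R → G
G → L
L → H
H → J
H → S
S → I
L → Q
Q → O
Q → M
L → F
L → N
G → K

Visit order: P, R, G, L, H, J, S, I, Q, O, M, F, N, K

I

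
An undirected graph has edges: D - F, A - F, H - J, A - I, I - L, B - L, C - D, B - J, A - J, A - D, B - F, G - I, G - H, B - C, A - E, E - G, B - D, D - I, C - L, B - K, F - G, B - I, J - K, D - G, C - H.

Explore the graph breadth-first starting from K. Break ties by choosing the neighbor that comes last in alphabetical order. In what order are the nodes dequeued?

Visit K; enqueue J, B → queue [J, B]
Visit J; enqueue H, A → queue [B, H, A]
Visit B; enqueue L, I, F, D, C → queue [H, A, L, I, F, D, C]
Visit H; enqueue G → queue [A, L, I, F, D, C, G]
Visit A; enqueue E → queue [L, I, F, D, C, G, E]
Visit L → queue [I, F, D, C, G, E]
Visit I → queue [F, D, C, G, E]
Visit F → queue [D, C, G, E]
Visit D → queue [C, G, E]
Visit C → queue [G, E]
Visit G → queue [E]
Visit E → queue []

K, J, B, H, A, L, I, F, D, C, G, E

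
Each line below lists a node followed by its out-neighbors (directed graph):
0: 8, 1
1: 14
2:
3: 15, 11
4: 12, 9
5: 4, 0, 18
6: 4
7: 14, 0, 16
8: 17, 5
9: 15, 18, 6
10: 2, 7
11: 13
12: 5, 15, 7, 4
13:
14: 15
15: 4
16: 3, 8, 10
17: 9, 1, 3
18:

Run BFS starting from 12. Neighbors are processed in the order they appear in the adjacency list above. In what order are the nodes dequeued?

Visit 12; enqueue 5, 15, 7, 4 → queue [5, 15, 7, 4]
Visit 5; enqueue 0, 18 → queue [15, 7, 4, 0, 18]
Visit 15 → queue [7, 4, 0, 18]
Visit 7; enqueue 14, 16 → queue [4, 0, 18, 14, 16]
Visit 4; enqueue 9 → queue [0, 18, 14, 16, 9]
Visit 0; enqueue 8, 1 → queue [18, 14, 16, 9, 8, 1]
Visit 18 → queue [14, 16, 9, 8, 1]
Visit 14 → queue [16, 9, 8, 1]
Visit 16; enqueue 3, 10 → queue [9, 8, 1, 3, 10]
Visit 9; enqueue 6 → queue [8, 1, 3, 10, 6]
Visit 8; enqueue 17 → queue [1, 3, 10, 6, 17]
Visit 1 → queue [3, 10, 6, 17]
Visit 3; enqueue 11 → queue [10, 6, 17, 11]
Visit 10; enqueue 2 → queue [6, 17, 11, 2]
Visit 6 → queue [17, 11, 2]
Visit 17 → queue [11, 2]
Visit 11; enqueue 13 → queue [2, 13]
Visit 2 → queue [13]
Visit 13 → queue []

12 -> 5 -> 15 -> 7 -> 4 -> 0 -> 18 -> 14 -> 16 -> 9 -> 8 -> 1 -> 3 -> 10 -> 6 -> 17 -> 11 -> 2 -> 13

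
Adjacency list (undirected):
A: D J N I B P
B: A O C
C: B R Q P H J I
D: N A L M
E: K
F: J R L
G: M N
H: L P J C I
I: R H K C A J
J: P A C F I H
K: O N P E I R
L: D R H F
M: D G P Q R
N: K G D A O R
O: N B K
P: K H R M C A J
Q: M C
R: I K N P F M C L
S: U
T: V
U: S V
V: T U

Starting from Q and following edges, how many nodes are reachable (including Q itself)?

BFS from Q visits: Q, M, C, D, G, P, R, B, H, J, I, N, A, L, K, F, O, E
Reachable nodes: 18 of 22 total.

18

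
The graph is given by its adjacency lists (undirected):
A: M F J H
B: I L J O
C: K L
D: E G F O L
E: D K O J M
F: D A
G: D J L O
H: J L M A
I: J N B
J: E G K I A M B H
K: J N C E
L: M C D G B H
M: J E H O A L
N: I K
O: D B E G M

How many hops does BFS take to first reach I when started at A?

2

Level 0: A
Level 1: F, H, J, M
Level 2: B, D, E, G, I, K, L, O
Level 3: C, N
I first appears at level 2.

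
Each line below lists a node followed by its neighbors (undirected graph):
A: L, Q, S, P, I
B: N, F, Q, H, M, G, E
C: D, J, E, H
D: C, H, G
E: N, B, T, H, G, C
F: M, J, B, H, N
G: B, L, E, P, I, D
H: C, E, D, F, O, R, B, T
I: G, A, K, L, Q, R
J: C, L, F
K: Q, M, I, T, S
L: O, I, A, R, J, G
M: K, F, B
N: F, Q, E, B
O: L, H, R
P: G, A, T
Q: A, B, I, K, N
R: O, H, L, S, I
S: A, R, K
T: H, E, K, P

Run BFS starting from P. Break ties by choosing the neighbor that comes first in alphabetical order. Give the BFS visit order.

P A G T I L Q S B D E H K R J O N F M C

Visit P; enqueue A, G, T → queue [A, G, T]
Visit A; enqueue I, L, Q, S → queue [G, T, I, L, Q, S]
Visit G; enqueue B, D, E → queue [T, I, L, Q, S, B, D, E]
Visit T; enqueue H, K → queue [I, L, Q, S, B, D, E, H, K]
Visit I; enqueue R → queue [L, Q, S, B, D, E, H, K, R]
Visit L; enqueue J, O → queue [Q, S, B, D, E, H, K, R, J, O]
Visit Q; enqueue N → queue [S, B, D, E, H, K, R, J, O, N]
Visit S → queue [B, D, E, H, K, R, J, O, N]
Visit B; enqueue F, M → queue [D, E, H, K, R, J, O, N, F, M]
Visit D; enqueue C → queue [E, H, K, R, J, O, N, F, M, C]
Visit E → queue [H, K, R, J, O, N, F, M, C]
Visit H → queue [K, R, J, O, N, F, M, C]
Visit K → queue [R, J, O, N, F, M, C]
Visit R → queue [J, O, N, F, M, C]
Visit J → queue [O, N, F, M, C]
Visit O → queue [N, F, M, C]
Visit N → queue [F, M, C]
Visit F → queue [M, C]
Visit M → queue [C]
Visit C → queue []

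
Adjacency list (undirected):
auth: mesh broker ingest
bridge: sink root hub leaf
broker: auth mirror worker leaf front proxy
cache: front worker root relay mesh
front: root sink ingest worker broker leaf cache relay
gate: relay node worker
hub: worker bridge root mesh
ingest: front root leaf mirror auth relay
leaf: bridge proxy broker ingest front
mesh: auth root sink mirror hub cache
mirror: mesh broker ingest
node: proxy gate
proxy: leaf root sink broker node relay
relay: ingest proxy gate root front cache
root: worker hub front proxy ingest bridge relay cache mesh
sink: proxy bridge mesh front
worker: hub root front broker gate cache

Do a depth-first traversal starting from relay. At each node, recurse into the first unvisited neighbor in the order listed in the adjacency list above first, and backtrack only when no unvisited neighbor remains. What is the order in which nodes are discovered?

Visit relay
relay → ingest
ingest → front
front → root
root → worker
worker → hub
hub → bridge
bridge → sink
sink → proxy
proxy → leaf
leaf → broker
broker → auth
auth → mesh
mesh → mirror
mesh → cache
proxy → node
node → gate

relay → ingest → front → root → worker → hub → bridge → sink → proxy → leaf → broker → auth → mesh → mirror → cache → node → gate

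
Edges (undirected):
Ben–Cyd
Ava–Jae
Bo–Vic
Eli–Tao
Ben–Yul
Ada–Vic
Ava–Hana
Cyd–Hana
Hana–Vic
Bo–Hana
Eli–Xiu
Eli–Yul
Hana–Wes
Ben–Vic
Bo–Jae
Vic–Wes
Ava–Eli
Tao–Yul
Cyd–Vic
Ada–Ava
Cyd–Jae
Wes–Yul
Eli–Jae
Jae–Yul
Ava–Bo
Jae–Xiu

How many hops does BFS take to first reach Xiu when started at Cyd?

Level 0: Cyd
Level 1: Ben, Hana, Jae, Vic
Level 2: Ada, Ava, Bo, Eli, Wes, Xiu, Yul
Level 3: Tao
Xiu first appears at level 2.

2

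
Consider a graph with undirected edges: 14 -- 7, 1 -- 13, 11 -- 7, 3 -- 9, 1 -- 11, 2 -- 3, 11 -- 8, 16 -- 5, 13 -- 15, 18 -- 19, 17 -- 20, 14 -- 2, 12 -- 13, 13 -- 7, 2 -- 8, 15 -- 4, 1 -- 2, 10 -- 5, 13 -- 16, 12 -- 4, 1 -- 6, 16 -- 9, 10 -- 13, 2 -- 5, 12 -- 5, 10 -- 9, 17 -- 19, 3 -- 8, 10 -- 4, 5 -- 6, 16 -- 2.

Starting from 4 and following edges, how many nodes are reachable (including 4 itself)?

BFS from 4 visits: 4, 10, 12, 15, 5, 9, 13, 2, 6, 16, 3, 1, 7, 8, 14, 11
Reachable nodes: 16 of 20 total.

16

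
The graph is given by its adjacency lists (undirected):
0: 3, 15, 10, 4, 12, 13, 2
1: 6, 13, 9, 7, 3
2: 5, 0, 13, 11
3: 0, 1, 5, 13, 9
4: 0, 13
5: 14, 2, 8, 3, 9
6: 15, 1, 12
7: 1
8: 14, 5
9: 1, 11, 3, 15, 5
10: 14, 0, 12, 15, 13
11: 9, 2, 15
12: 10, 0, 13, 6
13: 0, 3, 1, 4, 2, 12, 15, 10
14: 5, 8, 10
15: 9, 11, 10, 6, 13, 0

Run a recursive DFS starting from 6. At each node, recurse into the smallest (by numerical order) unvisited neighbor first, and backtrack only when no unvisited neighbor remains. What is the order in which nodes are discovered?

Visit 6
6 → 1
1 → 3
3 → 0
0 → 2
2 → 5
5 → 8
8 → 14
14 → 10
10 → 12
12 → 13
13 → 4
13 → 15
15 → 9
9 → 11
1 → 7

6 1 3 0 2 5 8 14 10 12 13 4 15 9 11 7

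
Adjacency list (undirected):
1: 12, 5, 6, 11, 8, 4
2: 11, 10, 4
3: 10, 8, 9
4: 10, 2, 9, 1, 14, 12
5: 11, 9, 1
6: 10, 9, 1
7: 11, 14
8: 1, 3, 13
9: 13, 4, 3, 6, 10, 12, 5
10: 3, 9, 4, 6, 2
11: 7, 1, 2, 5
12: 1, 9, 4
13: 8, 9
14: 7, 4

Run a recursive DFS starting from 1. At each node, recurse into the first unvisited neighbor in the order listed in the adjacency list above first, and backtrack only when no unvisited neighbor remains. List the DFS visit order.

1 -> 12 -> 9 -> 13 -> 8 -> 3 -> 10 -> 4 -> 2 -> 11 -> 7 -> 14 -> 5 -> 6

Visit 1
1 → 12
12 → 9
9 → 13
13 → 8
8 → 3
3 → 10
10 → 4
4 → 2
2 → 11
11 → 7
7 → 14
11 → 5
10 → 6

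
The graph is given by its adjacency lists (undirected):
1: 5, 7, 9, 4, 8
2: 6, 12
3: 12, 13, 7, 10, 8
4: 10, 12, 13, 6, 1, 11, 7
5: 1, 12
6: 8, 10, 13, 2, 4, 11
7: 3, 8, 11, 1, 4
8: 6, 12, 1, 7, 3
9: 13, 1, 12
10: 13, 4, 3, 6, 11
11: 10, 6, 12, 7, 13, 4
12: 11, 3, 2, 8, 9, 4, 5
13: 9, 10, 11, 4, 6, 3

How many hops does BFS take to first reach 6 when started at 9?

Level 0: 9
Level 1: 1, 12, 13
Level 2: 2, 3, 4, 5, 6, 7, 8, 10, 11
6 first appears at level 2.

2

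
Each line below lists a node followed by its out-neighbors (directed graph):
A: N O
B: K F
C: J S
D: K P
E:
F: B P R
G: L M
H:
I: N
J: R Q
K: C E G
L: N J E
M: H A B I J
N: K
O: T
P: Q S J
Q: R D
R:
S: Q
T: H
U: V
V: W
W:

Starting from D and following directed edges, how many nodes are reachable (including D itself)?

20

BFS from D visits: D, P, K, S, Q, J, G, E, C, R, M, L, I, H, B, A, N, F, O, T
Reachable nodes: 20 of 23 total.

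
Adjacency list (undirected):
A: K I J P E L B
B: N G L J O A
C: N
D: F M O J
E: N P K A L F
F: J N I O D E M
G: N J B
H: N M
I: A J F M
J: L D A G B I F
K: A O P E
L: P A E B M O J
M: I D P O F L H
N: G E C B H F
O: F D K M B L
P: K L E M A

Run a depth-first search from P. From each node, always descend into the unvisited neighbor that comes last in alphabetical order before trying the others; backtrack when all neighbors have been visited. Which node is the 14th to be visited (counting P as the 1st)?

E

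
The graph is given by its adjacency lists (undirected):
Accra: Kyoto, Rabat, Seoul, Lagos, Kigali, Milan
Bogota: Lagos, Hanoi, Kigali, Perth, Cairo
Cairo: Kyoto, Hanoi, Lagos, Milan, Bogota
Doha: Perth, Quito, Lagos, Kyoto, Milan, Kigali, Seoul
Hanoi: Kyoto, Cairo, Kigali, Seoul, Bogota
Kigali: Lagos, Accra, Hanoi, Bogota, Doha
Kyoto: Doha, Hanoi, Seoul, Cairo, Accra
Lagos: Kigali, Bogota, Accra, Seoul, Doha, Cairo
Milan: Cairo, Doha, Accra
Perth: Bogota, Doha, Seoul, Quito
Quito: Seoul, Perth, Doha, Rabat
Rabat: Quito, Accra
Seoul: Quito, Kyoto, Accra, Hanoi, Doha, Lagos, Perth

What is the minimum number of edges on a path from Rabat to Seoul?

Level 0: Rabat
Level 1: Accra, Quito
Level 2: Doha, Kigali, Kyoto, Lagos, Milan, Perth, Seoul
Level 3: Bogota, Cairo, Hanoi
Seoul first appears at level 2.

2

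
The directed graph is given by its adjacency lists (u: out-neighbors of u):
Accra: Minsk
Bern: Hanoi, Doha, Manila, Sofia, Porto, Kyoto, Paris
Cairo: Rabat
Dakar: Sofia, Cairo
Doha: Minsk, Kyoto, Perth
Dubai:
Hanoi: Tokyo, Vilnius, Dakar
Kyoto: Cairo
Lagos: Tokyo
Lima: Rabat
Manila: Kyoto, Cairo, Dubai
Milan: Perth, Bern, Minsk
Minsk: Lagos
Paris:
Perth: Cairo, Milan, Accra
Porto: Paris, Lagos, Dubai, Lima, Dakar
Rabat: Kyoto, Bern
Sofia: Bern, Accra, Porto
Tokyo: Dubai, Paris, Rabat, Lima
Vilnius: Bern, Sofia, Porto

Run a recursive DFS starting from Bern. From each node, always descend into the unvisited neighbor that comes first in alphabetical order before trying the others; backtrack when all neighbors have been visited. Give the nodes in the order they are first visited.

Bern → Doha → Kyoto → Cairo → Rabat → Minsk → Lagos → Tokyo → Dubai → Lima → Paris → Perth → Accra → Milan → Hanoi → Dakar → Sofia → Porto → Vilnius → Manila

Visit Bern
Bern → Doha
Doha → Kyoto
Kyoto → Cairo
Cairo → Rabat
Doha → Minsk
Minsk → Lagos
Lagos → Tokyo
Tokyo → Dubai
Tokyo → Lima
Tokyo → Paris
Doha → Perth
Perth → Accra
Perth → Milan
Bern → Hanoi
Hanoi → Dakar
Dakar → Sofia
Sofia → Porto
Hanoi → Vilnius
Bern → Manila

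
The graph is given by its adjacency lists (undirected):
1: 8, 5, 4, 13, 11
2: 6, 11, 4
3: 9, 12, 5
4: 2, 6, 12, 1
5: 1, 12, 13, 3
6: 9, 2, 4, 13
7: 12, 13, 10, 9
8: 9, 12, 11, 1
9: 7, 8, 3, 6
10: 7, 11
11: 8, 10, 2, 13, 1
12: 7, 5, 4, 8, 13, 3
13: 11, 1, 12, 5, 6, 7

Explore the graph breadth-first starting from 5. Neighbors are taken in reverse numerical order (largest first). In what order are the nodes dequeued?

5 13 12 3 1 11 7 6 8 4 9 10 2

Visit 5; enqueue 13, 12, 3, 1 → queue [13, 12, 3, 1]
Visit 13; enqueue 11, 7, 6 → queue [12, 3, 1, 11, 7, 6]
Visit 12; enqueue 8, 4 → queue [3, 1, 11, 7, 6, 8, 4]
Visit 3; enqueue 9 → queue [1, 11, 7, 6, 8, 4, 9]
Visit 1 → queue [11, 7, 6, 8, 4, 9]
Visit 11; enqueue 10, 2 → queue [7, 6, 8, 4, 9, 10, 2]
Visit 7 → queue [6, 8, 4, 9, 10, 2]
Visit 6 → queue [8, 4, 9, 10, 2]
Visit 8 → queue [4, 9, 10, 2]
Visit 4 → queue [9, 10, 2]
Visit 9 → queue [10, 2]
Visit 10 → queue [2]
Visit 2 → queue []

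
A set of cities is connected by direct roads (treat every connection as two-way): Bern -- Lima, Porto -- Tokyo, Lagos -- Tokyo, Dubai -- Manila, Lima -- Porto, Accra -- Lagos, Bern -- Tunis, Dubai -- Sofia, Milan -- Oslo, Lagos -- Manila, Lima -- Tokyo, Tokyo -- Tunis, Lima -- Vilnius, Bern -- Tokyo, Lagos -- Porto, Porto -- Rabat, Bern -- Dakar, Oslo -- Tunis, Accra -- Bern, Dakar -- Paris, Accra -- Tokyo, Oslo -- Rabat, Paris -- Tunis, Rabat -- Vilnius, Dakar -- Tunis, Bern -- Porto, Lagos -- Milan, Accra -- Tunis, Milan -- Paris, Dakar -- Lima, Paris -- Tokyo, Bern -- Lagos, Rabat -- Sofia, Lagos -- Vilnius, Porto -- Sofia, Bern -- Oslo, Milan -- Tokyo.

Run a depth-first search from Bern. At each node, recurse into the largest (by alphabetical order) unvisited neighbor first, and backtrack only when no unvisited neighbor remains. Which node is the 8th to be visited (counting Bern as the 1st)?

Visit Bern
Bern → Tunis
Tunis → Tokyo
Tokyo → Porto
Porto → Sofia
Sofia → Rabat
Rabat → Vilnius
Vilnius → Lima
Lima → Dakar
Dakar → Paris
Paris → Milan
Milan → Oslo
Milan → Lagos
Lagos → Manila
Manila → Dubai
Lagos → Accra

Visit order: Bern, Tunis, Tokyo, Porto, Sofia, Rabat, Vilnius, Lima, Dakar, Paris, Milan, Oslo, Lagos, Manila, Dubai, Accra

Lima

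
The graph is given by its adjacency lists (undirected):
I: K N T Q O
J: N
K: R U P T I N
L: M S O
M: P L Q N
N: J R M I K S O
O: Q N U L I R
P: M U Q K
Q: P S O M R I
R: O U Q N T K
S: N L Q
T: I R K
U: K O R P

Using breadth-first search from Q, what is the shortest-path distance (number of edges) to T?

2

Level 0: Q
Level 1: I, M, O, P, R, S
Level 2: K, L, N, T, U
Level 3: J
T first appears at level 2.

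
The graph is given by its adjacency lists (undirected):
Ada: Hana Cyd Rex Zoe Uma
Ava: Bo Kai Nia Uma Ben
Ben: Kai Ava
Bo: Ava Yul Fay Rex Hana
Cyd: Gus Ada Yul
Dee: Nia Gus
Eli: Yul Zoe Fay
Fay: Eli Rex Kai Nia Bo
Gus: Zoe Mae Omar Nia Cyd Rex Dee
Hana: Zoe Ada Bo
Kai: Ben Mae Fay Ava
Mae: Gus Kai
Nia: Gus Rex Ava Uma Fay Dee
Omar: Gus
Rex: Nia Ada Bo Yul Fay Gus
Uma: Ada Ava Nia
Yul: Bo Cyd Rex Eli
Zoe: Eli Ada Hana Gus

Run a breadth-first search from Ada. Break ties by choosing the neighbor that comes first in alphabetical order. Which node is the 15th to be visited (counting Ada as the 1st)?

Mae

Visit Ada; enqueue Cyd, Hana, Rex, Uma, Zoe → queue [Cyd, Hana, Rex, Uma, Zoe]
Visit Cyd; enqueue Gus, Yul → queue [Hana, Rex, Uma, Zoe, Gus, Yul]
Visit Hana; enqueue Bo → queue [Rex, Uma, Zoe, Gus, Yul, Bo]
Visit Rex; enqueue Fay, Nia → queue [Uma, Zoe, Gus, Yul, Bo, Fay, Nia]
Visit Uma; enqueue Ava → queue [Zoe, Gus, Yul, Bo, Fay, Nia, Ava]
Visit Zoe; enqueue Eli → queue [Gus, Yul, Bo, Fay, Nia, Ava, Eli]
Visit Gus; enqueue Dee, Mae, Omar → queue [Yul, Bo, Fay, Nia, Ava, Eli, Dee, Mae, Omar]
Visit Yul → queue [Bo, Fay, Nia, Ava, Eli, Dee, Mae, Omar]
Visit Bo → queue [Fay, Nia, Ava, Eli, Dee, Mae, Omar]
Visit Fay; enqueue Kai → queue [Nia, Ava, Eli, Dee, Mae, Omar, Kai]
Visit Nia → queue [Ava, Eli, Dee, Mae, Omar, Kai]
Visit Ava; enqueue Ben → queue [Eli, Dee, Mae, Omar, Kai, Ben]
Visit Eli → queue [Dee, Mae, Omar, Kai, Ben]
Visit Dee → queue [Mae, Omar, Kai, Ben]
Visit Mae → queue [Omar, Kai, Ben]
Visit Omar → queue [Kai, Ben]
Visit Kai → queue [Ben]
Visit Ben → queue []

Visit order: Ada, Cyd, Hana, Rex, Uma, Zoe, Gus, Yul, Bo, Fay, Nia, Ava, Eli, Dee, Mae, Omar, Kai, Ben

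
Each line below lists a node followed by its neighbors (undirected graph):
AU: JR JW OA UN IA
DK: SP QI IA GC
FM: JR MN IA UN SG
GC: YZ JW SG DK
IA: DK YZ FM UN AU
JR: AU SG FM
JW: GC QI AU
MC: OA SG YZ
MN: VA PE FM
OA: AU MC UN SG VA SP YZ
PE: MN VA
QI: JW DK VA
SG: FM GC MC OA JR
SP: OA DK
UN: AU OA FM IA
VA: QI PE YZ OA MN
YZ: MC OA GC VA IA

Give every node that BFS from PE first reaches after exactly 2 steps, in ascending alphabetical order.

Level 0: PE
Level 1: MN, VA
Level 2: FM, OA, QI, YZ
Level 3: AU, DK, GC, IA, JR, JW, MC, SG, SP, UN

FM, OA, QI, YZ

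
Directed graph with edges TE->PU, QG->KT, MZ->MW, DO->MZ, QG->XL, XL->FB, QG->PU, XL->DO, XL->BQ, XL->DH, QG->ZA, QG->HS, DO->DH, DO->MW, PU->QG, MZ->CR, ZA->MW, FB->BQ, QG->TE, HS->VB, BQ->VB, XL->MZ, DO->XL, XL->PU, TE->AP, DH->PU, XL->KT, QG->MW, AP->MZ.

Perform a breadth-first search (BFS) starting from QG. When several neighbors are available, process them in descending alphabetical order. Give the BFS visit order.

QG ZA XL TE PU MW KT HS MZ FB DO DH BQ AP VB CR

Visit QG; enqueue ZA, XL, TE, PU, MW, KT, HS → queue [ZA, XL, TE, PU, MW, KT, HS]
Visit ZA → queue [XL, TE, PU, MW, KT, HS]
Visit XL; enqueue MZ, FB, DO, DH, BQ → queue [TE, PU, MW, KT, HS, MZ, FB, DO, DH, BQ]
Visit TE; enqueue AP → queue [PU, MW, KT, HS, MZ, FB, DO, DH, BQ, AP]
Visit PU → queue [MW, KT, HS, MZ, FB, DO, DH, BQ, AP]
Visit MW → queue [KT, HS, MZ, FB, DO, DH, BQ, AP]
Visit KT → queue [HS, MZ, FB, DO, DH, BQ, AP]
Visit HS; enqueue VB → queue [MZ, FB, DO, DH, BQ, AP, VB]
Visit MZ; enqueue CR → queue [FB, DO, DH, BQ, AP, VB, CR]
Visit FB → queue [DO, DH, BQ, AP, VB, CR]
Visit DO → queue [DH, BQ, AP, VB, CR]
Visit DH → queue [BQ, AP, VB, CR]
Visit BQ → queue [AP, VB, CR]
Visit AP → queue [VB, CR]
Visit VB → queue [CR]
Visit CR → queue []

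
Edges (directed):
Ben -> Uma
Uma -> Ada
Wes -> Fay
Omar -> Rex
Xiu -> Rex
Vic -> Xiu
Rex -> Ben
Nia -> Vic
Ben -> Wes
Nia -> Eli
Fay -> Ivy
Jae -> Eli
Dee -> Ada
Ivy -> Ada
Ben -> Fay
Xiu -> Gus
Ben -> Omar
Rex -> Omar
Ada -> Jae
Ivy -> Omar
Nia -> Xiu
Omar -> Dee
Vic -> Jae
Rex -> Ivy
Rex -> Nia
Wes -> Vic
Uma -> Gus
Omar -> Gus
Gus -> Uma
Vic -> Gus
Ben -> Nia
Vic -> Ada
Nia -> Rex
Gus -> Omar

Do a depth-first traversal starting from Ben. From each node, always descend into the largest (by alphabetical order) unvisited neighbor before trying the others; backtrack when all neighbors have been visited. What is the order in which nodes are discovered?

Visit Ben
Ben → Wes
Wes → Vic
Vic → Xiu
Xiu → Rex
Rex → Omar
Omar → Gus
Gus → Uma
Uma → Ada
Ada → Jae
Jae → Eli
Omar → Dee
Rex → Nia
Rex → Ivy
Wes → Fay

Ben, Wes, Vic, Xiu, Rex, Omar, Gus, Uma, Ada, Jae, Eli, Dee, Nia, Ivy, Fay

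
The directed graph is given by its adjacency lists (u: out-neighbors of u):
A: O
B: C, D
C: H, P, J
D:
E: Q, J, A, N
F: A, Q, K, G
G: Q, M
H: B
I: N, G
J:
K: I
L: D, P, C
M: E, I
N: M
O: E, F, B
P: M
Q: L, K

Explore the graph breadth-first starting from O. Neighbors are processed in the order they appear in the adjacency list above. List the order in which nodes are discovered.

O, E, F, B, Q, J, A, N, K, G, C, D, L, M, I, H, P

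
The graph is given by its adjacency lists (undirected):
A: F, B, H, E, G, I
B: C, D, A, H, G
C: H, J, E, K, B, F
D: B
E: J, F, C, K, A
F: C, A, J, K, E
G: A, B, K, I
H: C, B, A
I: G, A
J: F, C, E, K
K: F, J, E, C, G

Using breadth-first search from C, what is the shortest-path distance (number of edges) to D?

2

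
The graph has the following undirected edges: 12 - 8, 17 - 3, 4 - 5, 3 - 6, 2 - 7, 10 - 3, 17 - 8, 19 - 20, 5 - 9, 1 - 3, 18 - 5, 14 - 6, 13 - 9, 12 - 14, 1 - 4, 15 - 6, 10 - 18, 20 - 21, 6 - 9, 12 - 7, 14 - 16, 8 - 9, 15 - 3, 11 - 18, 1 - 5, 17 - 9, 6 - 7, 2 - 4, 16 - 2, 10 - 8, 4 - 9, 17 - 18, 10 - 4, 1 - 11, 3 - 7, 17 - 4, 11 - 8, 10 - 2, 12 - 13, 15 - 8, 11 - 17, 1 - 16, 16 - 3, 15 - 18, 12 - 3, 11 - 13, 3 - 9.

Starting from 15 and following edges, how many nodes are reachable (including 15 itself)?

18

BFS from 15 visits: 15, 18, 8, 6, 3, 17, 11, 10, 5, 12, 9, 14, 7, 16, 1, 4, 13, 2
Reachable nodes: 18 of 21 total.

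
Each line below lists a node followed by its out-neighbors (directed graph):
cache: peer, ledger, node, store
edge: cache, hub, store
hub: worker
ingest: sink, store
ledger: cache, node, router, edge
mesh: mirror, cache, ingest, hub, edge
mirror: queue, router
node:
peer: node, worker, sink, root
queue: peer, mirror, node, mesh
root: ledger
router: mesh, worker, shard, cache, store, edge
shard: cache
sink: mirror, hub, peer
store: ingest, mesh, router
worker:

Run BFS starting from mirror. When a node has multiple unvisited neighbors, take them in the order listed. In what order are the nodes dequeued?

Visit mirror; enqueue queue, router → queue [queue, router]
Visit queue; enqueue peer, node, mesh → queue [router, peer, node, mesh]
Visit router; enqueue worker, shard, cache, store, edge → queue [peer, node, mesh, worker, shard, cache, store, edge]
Visit peer; enqueue sink, root → queue [node, mesh, worker, shard, cache, store, edge, sink, root]
Visit node → queue [mesh, worker, shard, cache, store, edge, sink, root]
Visit mesh; enqueue ingest, hub → queue [worker, shard, cache, store, edge, sink, root, ingest, hub]
Visit worker → queue [shard, cache, store, edge, sink, root, ingest, hub]
Visit shard → queue [cache, store, edge, sink, root, ingest, hub]
Visit cache; enqueue ledger → queue [store, edge, sink, root, ingest, hub, ledger]
Visit store → queue [edge, sink, root, ingest, hub, ledger]
Visit edge → queue [sink, root, ingest, hub, ledger]
Visit sink → queue [root, ingest, hub, ledger]
Visit root → queue [ingest, hub, ledger]
Visit ingest → queue [hub, ledger]
Visit hub → queue [ledger]
Visit ledger → queue []

mirror, queue, router, peer, node, mesh, worker, shard, cache, store, edge, sink, root, ingest, hub, ledger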